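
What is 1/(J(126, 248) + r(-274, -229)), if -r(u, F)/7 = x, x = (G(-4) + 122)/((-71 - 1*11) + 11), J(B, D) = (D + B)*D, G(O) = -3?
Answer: 71/6586225 ≈ 1.0780e-5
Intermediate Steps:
J(B, D) = D*(B + D) (J(B, D) = (B + D)*D = D*(B + D))
x = -119/71 (x = (-3 + 122)/((-71 - 1*11) + 11) = 119/((-71 - 11) + 11) = 119/(-82 + 11) = 119/(-71) = 119*(-1/71) = -119/71 ≈ -1.6761)
r(u, F) = 833/71 (r(u, F) = -7*(-119/71) = 833/71)
1/(J(126, 248) + r(-274, -229)) = 1/(248*(126 + 248) + 833/71) = 1/(248*374 + 833/71) = 1/(92752 + 833/71) = 1/(6586225/71) = 71/6586225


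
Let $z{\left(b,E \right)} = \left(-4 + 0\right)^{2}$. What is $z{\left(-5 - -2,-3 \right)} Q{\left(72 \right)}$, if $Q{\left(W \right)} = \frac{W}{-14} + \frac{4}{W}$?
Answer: $- \frac{5128}{63} \approx -81.397$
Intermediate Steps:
$Q{\left(W \right)} = \frac{4}{W} - \frac{W}{14}$ ($Q{\left(W \right)} = W \left(- \frac{1}{14}\right) + \frac{4}{W} = - \frac{W}{14} + \frac{4}{W} = \frac{4}{W} - \frac{W}{14}$)
$z{\left(b,E \right)} = 16$ ($z{\left(b,E \right)} = \left(-4\right)^{2} = 16$)
$z{\left(-5 - -2,-3 \right)} Q{\left(72 \right)} = 16 \left(\frac{4}{72} - \frac{36}{7}\right) = 16 \left(4 \cdot \frac{1}{72} - \frac{36}{7}\right) = 16 \left(\frac{1}{18} - \frac{36}{7}\right) = 16 \left(- \frac{641}{126}\right) = - \frac{5128}{63}$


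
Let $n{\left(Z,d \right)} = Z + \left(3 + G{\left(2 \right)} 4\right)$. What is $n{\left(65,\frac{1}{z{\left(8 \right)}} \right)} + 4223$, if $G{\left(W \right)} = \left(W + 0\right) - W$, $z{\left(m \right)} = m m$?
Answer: $4291$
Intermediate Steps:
$z{\left(m \right)} = m^{2}$
$G{\left(W \right)} = 0$ ($G{\left(W \right)} = W - W = 0$)
$n{\left(Z,d \right)} = 3 + Z$ ($n{\left(Z,d \right)} = Z + \left(3 + 0 \cdot 4\right) = Z + \left(3 + 0\right) = Z + 3 = 3 + Z$)
$n{\left(65,\frac{1}{z{\left(8 \right)}} \right)} + 4223 = \left(3 + 65\right) + 4223 = 68 + 4223 = 4291$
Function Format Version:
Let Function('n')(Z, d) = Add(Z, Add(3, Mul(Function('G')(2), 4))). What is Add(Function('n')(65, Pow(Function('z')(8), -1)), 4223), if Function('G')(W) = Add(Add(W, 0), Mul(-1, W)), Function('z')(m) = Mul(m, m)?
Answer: 4291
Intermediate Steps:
Function('z')(m) = Pow(m, 2)
Function('G')(W) = 0 (Function('G')(W) = Add(W, Mul(-1, W)) = 0)
Function('n')(Z, d) = Add(3, Z) (Function('n')(Z, d) = Add(Z, Add(3, Mul(0, 4))) = Add(Z, Add(3, 0)) = Add(Z, 3) = Add(3, Z))
Add(Function('n')(65, Pow(Function('z')(8), -1)), 4223) = Add(Add(3, 65), 4223) = Add(68, 4223) = 4291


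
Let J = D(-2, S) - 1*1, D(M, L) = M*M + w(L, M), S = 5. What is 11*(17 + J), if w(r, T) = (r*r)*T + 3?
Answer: -297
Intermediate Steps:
w(r, T) = 3 + T*r**2 (w(r, T) = r**2*T + 3 = T*r**2 + 3 = 3 + T*r**2)
D(M, L) = 3 + M**2 + M*L**2 (D(M, L) = M*M + (3 + M*L**2) = M**2 + (3 + M*L**2) = 3 + M**2 + M*L**2)
J = -44 (J = (3 + (-2)**2 - 2*5**2) - 1*1 = (3 + 4 - 2*25) - 1 = (3 + 4 - 50) - 1 = -43 - 1 = -44)
11*(17 + J) = 11*(17 - 44) = 11*(-27) = -297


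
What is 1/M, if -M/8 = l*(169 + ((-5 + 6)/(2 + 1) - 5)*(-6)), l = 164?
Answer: -1/258464 ≈ -3.8690e-6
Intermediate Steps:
M = -258464 (M = -1312*(169 + ((-5 + 6)/(2 + 1) - 5)*(-6)) = -1312*(169 + (1/3 - 5)*(-6)) = -1312*(169 - 14/3*(-6)) = -1312*(169 + 28) = -1312*197 = -8*32308 = -258464)
1/M = 1/(-258464) = -1/258464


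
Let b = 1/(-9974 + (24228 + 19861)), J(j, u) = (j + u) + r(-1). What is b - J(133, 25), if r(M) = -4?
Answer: -5253709/34115 ≈ -154.00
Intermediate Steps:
J(j, u) = -4 + j + u (J(j, u) = (j + u) - 4 = -4 + j + u)
b = 1/34115 (b = 1/(-9974 + 44089) = 1/34115 ≈ 2.9313e-5)
b - J(133, 25) = 1/34115 - (-4 + 133 + 25) = 1/34115 - 1*154 = 1/34115 - 154 = -5253709/34115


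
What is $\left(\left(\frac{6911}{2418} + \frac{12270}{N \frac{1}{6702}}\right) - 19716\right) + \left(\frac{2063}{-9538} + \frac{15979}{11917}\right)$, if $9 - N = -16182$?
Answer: $- \frac{1808783626468927559}{123609464785443} \approx -14633.0$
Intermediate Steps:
$N = 16191$ ($N = 9 - -16182 = 9 + 16182 = 16191$)
$\left(\left(\frac{6911}{2418} + \frac{12270}{N \frac{1}{6702}}\right) - 19716\right) + \left(\frac{2063}{-9538} + \frac{15979}{11917}\right) = \left(\left(\frac{6911}{2418} + \frac{12270}{16191 \cdot \frac{1}{6702}}\right) - 19716\right) + \left(\frac{2063}{-9538} + \frac{15979}{11917}\right) = \left(\left(6911 \cdot \frac{1}{2418} + \frac{12270}{16191 \cdot \frac{1}{6702}}\right) - 19716\right) + \left(2063 \left(- \frac{1}{9538}\right) + 15979 \cdot \frac{1}{11917}\right) = \left(\left(\frac{6911}{2418} + \frac{12270}{\frac{5397}{2234}}\right) - 19716\right) + \left(- \frac{2063}{9538} + \frac{15979}{11917}\right) = \left(\left(\frac{6911}{2418} + 12270 \cdot \frac{2234}{5397}\right) - 19716\right) + \frac{127822931}{113664346} = \left(\left(\frac{6911}{2418} + \frac{9137060}{1799}\right) - 19716\right) + \frac{127822931}{113664346} = \left(\frac{22105843969}{4349982} - 19716\right) + \frac{127822931}{113664346} = - \frac{63658401143}{4349982} + \frac{127822931}{113664346} = - \frac{1808783626468927559}{123609464785443}$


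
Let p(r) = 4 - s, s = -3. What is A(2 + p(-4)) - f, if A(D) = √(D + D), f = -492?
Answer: 492 + 3*√2 ≈ 496.24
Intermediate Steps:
p(r) = 7 (p(r) = 4 - 1*(-3) = 4 + 3 = 7)
A(D) = √2*√D (A(D) = √(2*D) = √2*√D)
A(2 + p(-4)) - f = √2*√(2 + 7) - 1*(-492) = √2*√9 + 492 = √2*3 + 492 = 3*√2 + 492 = 492 + 3*√2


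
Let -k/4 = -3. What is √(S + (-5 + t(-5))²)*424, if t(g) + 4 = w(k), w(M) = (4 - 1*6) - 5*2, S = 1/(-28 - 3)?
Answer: 424*√423770/31 ≈ 8903.7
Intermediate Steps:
k = 12 (k = -4*(-3) = 12)
S = -1/31 (S = 1/(-31) = -1/31 ≈ -0.032258)
w(M) = -12 (w(M) = (4 - 6) - 10 = -2 - 10 = -12)
t(g) = -16 (t(g) = -4 - 12 = -16)
√(S + (-5 + t(-5))²)*424 = √(-1/31 + (-5 - 16)²)*424 = √(-1/31 + (-21)²)*424 = √(-1/31 + 441)*424 = √(13670/31)*424 = (√423770/31)*424 = 424*√423770/31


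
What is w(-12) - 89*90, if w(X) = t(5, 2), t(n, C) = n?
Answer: -8005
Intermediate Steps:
w(X) = 5
w(-12) - 89*90 = 5 - 89*90 = 5 - 8010 = -8005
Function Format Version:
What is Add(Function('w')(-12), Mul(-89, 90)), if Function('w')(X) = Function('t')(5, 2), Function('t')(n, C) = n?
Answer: -8005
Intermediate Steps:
Function('w')(X) = 5
Add(Function('w')(-12), Mul(-89, 90)) = Add(5, Mul(-89, 90)) = Add(5, -8010) = -8005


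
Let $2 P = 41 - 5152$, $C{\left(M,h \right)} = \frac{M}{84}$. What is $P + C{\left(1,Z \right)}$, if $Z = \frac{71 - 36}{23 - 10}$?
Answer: $- \frac{214661}{84} \approx -2555.5$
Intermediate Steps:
$Z = \frac{35}{13} \approx 2.6923$
$C{\left(M,h \right)} = \frac{M}{84}$ ($C{\left(M,h \right)} = M \frac{1}{84} = \frac{M}{84}$)
$P = - \frac{5111}{2}$ ($P = \frac{41 - 5152}{2} = \frac{1}{2} \left(-5111\right) = - \frac{5111}{2} \approx -2555.5$)
$P + C{\left(1,Z \right)} = - \frac{5111}{2} + \frac{1}{84} \cdot 1 = - \frac{5111}{2} + \frac{1}{84} = - \frac{214661}{84}$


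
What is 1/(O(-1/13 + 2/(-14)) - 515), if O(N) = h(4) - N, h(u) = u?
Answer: -91/46481 ≈ -0.0019578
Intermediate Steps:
O(N) = 4 - N
1/(O(-1/13 + 2/(-14)) - 515) = 1/((4 - (-1/13 + 2/(-14))) - 515) = 1/((4 - (-1*1/13 + 2*(-1/14))) - 515) = 1/((4 - (-1/13 - ⅐)) - 515) = 1/((4 - 1*(-20/91)) - 515) = 1/((4 + 20/91) - 515) = 1/(384/91 - 515) = 1/(-46481/91) = -91/46481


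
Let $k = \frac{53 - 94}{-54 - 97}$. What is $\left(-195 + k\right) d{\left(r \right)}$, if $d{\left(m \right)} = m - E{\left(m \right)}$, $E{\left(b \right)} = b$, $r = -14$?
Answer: $0$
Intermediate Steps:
$k = \frac{41}{151}$ ($k = - \frac{41}{-151} = \left(-41\right) \left(- \frac{1}{151}\right) = \frac{41}{151} \approx 0.27152$)
$d{\left(m \right)} = 0$ ($d{\left(m \right)} = m - m = 0$)
$\left(-195 + k\right) d{\left(r \right)} = \left(-195 + \frac{41}{151}\right) 0 = \left(- \frac{29404}{151}\right) 0 = 0$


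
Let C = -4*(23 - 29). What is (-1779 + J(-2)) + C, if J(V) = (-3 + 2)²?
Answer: -1754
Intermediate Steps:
J(V) = 1 (J(V) = (-1)² = 1)
C = 24 (C = -4*(-6) = 24)
(-1779 + J(-2)) + C = (-1779 + 1) + 24 = -1778 + 24 = -1754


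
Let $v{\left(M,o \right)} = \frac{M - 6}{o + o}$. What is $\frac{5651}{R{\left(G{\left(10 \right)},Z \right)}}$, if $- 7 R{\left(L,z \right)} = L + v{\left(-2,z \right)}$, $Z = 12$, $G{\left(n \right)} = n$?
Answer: $- \frac{118671}{29} \approx -4092.1$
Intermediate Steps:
$v{\left(M,o \right)} = \frac{-6 + M}{2 o}$
$R{\left(L,z \right)} = - \frac{L}{7} + \frac{4}{7 z}$ ($R{\left(L,z \right)} = - \frac{L + \frac{-6 - 2}{2 z}}{7} = - \frac{L + \frac{1}{2} \frac{1}{z} \left(-8\right)}{7} = - \frac{L - \frac{4}{z}}{7} = - \frac{L}{7} + \frac{4}{7 z}$)
$\frac{5651}{R{\left(G{\left(10 \right)},Z \right)}} = \frac{5651}{\frac{1}{7} \cdot \frac{1}{12} \left(4 - 10 \cdot 12\right)} = \frac{5651}{\frac{1}{7} \cdot \frac{1}{12} \left(4 - 120\right)} = \frac{5651}{\frac{1}{7} \cdot \frac{1}{12} \left(-116\right)} = \frac{5651}{- \frac{29}{21}} = 5651 \left(- \frac{21}{29}\right) = - \frac{118671}{29}$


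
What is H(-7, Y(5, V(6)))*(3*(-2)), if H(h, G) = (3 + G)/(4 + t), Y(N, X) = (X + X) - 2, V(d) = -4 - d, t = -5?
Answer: -114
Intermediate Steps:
Y(N, X) = -2 + 2*X (Y(N, X) = 2*X - 2 = -2 + 2*X)
H(h, G) = -3 - G (H(h, G) = (3 + G)/(4 - 5) = (3 + G)/(-1) = (3 + G)*(-1) = -3 - G)
H(-7, Y(5, V(6)))*(3*(-2)) = (-3 - (-2 + 2*(-4 - 1*6)))*(3*(-2)) = (-3 - (-2 + 2*(-4 - 6)))*(-6) = (-3 - (-2 + 2*(-10)))*(-6) = (-3 - (-2 - 20))*(-6) = (-3 - 1*(-22))*(-6) = (-3 + 22)*(-6) = 19*(-6) = -114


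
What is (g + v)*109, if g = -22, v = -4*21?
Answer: -11554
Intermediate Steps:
v = -84
(g + v)*109 = (-22 - 84)*109 = -106*109 = -11554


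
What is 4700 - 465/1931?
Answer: 9075235/1931 ≈ 4699.8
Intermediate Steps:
4700 - 465/1931 = 9075235/1931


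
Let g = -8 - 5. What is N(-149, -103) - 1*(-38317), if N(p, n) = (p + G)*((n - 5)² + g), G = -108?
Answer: -2955990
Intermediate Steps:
g = -13
N(p, n) = (-108 + p)*(-13 + (-5 + n)²) (N(p, n) = (p - 108)*((n - 5)² - 13) = (-108 + p)*((-5 + n)² - 13) = (-108 + p)*(-13 + (-5 + n)²))
N(-149, -103) - 1*(-38317) = (1404 - 108*(-5 - 103)² - 13*(-149) - 149*(-5 - 103)²) - 1*(-38317) = (1404 - 108*(-108)² + 1937 - 149*(-108)²) + 38317 = (1404 - 108*11664 + 1937 - 149*11664) + 38317 = (1404 - 1259712 + 1937 - 1737936) + 38317 = -2994307 + 38317 = -2955990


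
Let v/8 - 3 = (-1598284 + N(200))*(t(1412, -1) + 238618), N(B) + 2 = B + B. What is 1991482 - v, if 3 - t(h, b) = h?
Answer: 3032265512850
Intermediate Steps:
N(B) = -2 + 2*B (N(B) = -2 + (B + B) = -2 + 2*B)
t(h, b) = 3 - h
v = -3032263521368 (v = 24 + 8*((-1598284 + (-2 + 2*200))*((3 - 1*1412) + 238618)) = 24 + 8*((-1598284 + (-2 + 400))*((3 - 1412) + 238618)) = 24 + 8*((-1598284 + 398)*(-1409 + 238618)) = 24 + 8*(-1597886*237209) = 24 + 8*(-379032940174) = 24 - 3032263521392 = -3032263521368)
1991482 - v = 1991482 - 1*(-3032263521368) = 1991482 + 3032263521368 = 3032265512850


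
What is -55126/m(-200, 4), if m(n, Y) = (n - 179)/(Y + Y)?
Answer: 441008/379 ≈ 1163.6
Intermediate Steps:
m(n, Y) = (-179 + n)/(2*Y) (m(n, Y) = (-179 + n)/((2*Y)) = (-179 + n)*(1/(2*Y)) = (-179 + n)/(2*Y))
-55126/m(-200, 4) = -55126*8/(-179 - 200) = -55126/((½)*(¼)*(-379)) = -55126/(-379/8) = -55126*(-8/379) = 441008/379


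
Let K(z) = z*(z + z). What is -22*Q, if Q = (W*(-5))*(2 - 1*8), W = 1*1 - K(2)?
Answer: 4620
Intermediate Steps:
K(z) = 2*z² (K(z) = z*(2*z) = 2*z²)
W = -7 (W = 1*1 - 2*2² = 1 - 2*4 = 1 - 1*8 = 1 - 8 = -7)
Q = -210 (Q = (-7*(-5))*(2 - 1*8) = 35*(2 - 8) = 35*(-6) = -210)
-22*Q = -22*(-210) = 4620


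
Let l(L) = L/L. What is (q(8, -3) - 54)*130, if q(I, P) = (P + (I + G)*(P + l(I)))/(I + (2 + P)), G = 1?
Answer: -7410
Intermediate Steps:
l(L) = 1
q(I, P) = (P + (1 + I)*(1 + P))/(2 + I + P) (q(I, P) = (P + (I + 1)*(P + 1))/(I + (2 + P)) = (P + (1 + I)*(1 + P))/(2 + I + P))
(q(8, -3) - 54)*130 = ((1 + 8 + 2*(-3) + 8*(-3))/(2 + 8 - 3) - 54)*130 = ((1 + 8 - 6 - 24)/7 - 54)*130 = ((⅐)*(-21) - 54)*130 = (-3 - 54)*130 = -57*130 = -7410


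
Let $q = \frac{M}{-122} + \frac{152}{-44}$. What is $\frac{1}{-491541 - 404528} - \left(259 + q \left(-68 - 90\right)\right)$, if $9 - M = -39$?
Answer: $- \frac{521283661076}{601262299} \approx -866.98$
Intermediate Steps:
$M = 48$ ($M = 9 - -39 = 9 + 39 = 48$)
$q = - \frac{2582}{671}$ ($q = \frac{48}{-122} + \frac{152}{-44} = 48 \left(- \frac{1}{122}\right) + 152 \left(- \frac{1}{44}\right) = - \frac{24}{61} - \frac{38}{11} = - \frac{2582}{671} \approx -3.848$)
$\frac{1}{-491541 - 404528} - \left(259 + q \left(-68 - 90\right)\right) = \frac{1}{-491541 - 404528} - \left(259 - \frac{2582 \left(-68 - 90\right)}{671}\right) = \frac{1}{-896069} - \left(259 - - \frac{407956}{671}\right) = - \frac{1}{896069} - \left(259 + \frac{407956}{671}\right) = - \frac{1}{896069} - \frac{581745}{671} = - \frac{521283661076}{601262299}$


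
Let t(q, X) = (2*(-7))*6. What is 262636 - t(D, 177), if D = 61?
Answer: 262720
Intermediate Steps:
t(q, X) = -84 (t(q, X) = -14*6 = -84)
262636 - t(D, 177) = 262636 - 1*(-84) = 262636 + 84 = 262720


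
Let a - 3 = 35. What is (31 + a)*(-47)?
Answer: -3243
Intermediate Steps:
a = 38 (a = 3 + 35 = 38)
(31 + a)*(-47) = (31 + 38)*(-47) = 69*(-47) = -3243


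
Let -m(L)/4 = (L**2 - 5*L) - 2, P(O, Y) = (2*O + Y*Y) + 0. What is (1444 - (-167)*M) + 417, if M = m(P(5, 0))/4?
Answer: -6155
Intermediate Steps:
P(O, Y) = Y**2 + 2*O (P(O, Y) = (2*O + Y**2) + 0 = (Y**2 + 2*O) + 0 = Y**2 + 2*O)
m(L) = 8 - 4*L**2 + 20*L (m(L) = -4*((L**2 - 5*L) - 2) = -4*(-2 + L**2 - 5*L) = 8 - 4*L**2 + 20*L)
M = -48 (M = (8 - 4*(0**2 + 2*5)**2 + 20*(0**2 + 2*5))/4 = (8 - 4*(0 + 10)**2 + 20*(0 + 10))*(1/4) = (8 - 4*10**2 + 20*10)*(1/4) = (8 - 4*100 + 200)*(1/4) = (8 - 400 + 200)*(1/4) = -192*1/4 = -48)
(1444 - (-167)*M) + 417 = (1444 - (-167)*(-48)) + 417 = (1444 - 1*8016) + 417 = (1444 - 8016) + 417 = -6572 + 417 = -6155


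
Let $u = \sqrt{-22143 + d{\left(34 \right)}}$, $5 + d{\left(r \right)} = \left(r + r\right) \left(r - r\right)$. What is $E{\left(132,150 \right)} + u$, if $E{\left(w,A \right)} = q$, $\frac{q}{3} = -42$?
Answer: $-126 + 14 i \sqrt{113} \approx -126.0 + 148.82 i$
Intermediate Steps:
$q = -126$ ($q = 3 \left(-42\right) = -126$)
$d{\left(r \right)} = -5$ ($d{\left(r \right)} = -5 + \left(r + r\right) \left(r - r\right) = -5 + 2 r 0 = -5 + 0 = -5$)
$E{\left(w,A \right)} = -126$
$u = 14 i \sqrt{113}$ ($u = \sqrt{-22143 - 5} = \sqrt{-22148} = 14 i \sqrt{113} \approx 148.82 i$)
$E{\left(132,150 \right)} + u = -126 + 14 i \sqrt{113}$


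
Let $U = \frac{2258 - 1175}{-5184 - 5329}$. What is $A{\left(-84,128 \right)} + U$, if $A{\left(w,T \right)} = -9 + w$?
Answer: $- \frac{978792}{10513} \approx -93.103$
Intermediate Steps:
$U = - \frac{1083}{10513}$ ($U = \frac{1083}{-10513} = 1083 \left(- \frac{1}{10513}\right) = - \frac{1083}{10513} \approx -0.10302$)
$A{\left(-84,128 \right)} + U = \left(-9 - 84\right) - \frac{1083}{10513} = -93 - \frac{1083}{10513} = - \frac{978792}{10513}$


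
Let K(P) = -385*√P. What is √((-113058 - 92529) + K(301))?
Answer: √(-205587 - 385*√301) ≈ 460.72*I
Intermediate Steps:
√((-113058 - 92529) + K(301)) = √((-113058 - 92529) - 385*√301) = √(-205587 - 385*√301)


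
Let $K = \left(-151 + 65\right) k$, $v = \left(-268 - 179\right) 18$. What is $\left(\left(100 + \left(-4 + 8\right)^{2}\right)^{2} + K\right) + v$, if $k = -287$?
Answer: $30092$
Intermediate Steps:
$v = -8046$ ($v = \left(-447\right) 18 = -8046$)
$K = 24682$ ($K = \left(-151 + 65\right) \left(-287\right) = \left(-86\right) \left(-287\right) = 24682$)
$\left(\left(100 + \left(-4 + 8\right)^{2}\right)^{2} + K\right) + v = \left(\left(100 + \left(-4 + 8\right)^{2}\right)^{2} + 24682\right) - 8046 = \left(\left(100 + 4^{2}\right)^{2} + 24682\right) - 8046 = \left(\left(100 + 16\right)^{2} + 24682\right) - 8046 = \left(116^{2} + 24682\right) - 8046 = \left(13456 + 24682\right) - 8046 = 38138 - 8046 = 30092$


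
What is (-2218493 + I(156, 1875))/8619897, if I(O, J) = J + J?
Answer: -2214743/8619897 ≈ -0.25693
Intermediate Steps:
I(O, J) = 2*J
(-2218493 + I(156, 1875))/8619897 = (-2218493 + 2*1875)/8619897 = (-2218493 + 3750)*(1/8619897) = -2214743*1/8619897 = -2214743/8619897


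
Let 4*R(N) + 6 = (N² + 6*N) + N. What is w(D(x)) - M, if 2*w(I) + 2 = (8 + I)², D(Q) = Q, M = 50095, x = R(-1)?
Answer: -100167/2 ≈ -50084.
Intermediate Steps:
R(N) = -3/2 + N²/4 + 7*N/4 (R(N) = -3/2 + ((N² + 6*N) + N)/4 = -3/2 + (N² + 7*N)/4 = -3/2 + (N²/4 + 7*N/4) = -3/2 + N²/4 + 7*N/4)
x = -3 (x = -3/2 + (¼)*(-1)² + (7/4)*(-1) = -3/2 + (¼)*1 - 7/4 = -3/2 + ¼ - 7/4 = -3)
w(I) = -1 + (8 + I)²/2
w(D(x)) - M = (-1 + (8 - 3)²/2) - 1*50095 = (-1 + (½)*5²) - 50095 = (-1 + (½)*25) - 50095 = (-1 + 25/2) - 50095 = 23/2 - 50095 = -100167/2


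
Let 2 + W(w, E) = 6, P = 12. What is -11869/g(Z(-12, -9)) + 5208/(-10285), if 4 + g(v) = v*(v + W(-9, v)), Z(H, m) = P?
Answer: -123051769/1933580 ≈ -63.639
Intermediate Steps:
W(w, E) = 4 (W(w, E) = -2 + 6 = 4)
Z(H, m) = 12
g(v) = -4 + v*(4 + v) (g(v) = -4 + v*(v + 4) = -4 + v*(4 + v))
-11869/g(Z(-12, -9)) + 5208/(-10285) = -11869/(-4 + 12**2 + 4*12) + 5208/(-10285) = -11869/(-4 + 144 + 48) + 5208*(-1/10285) = -11869/188 - 5208/10285 = -123051769/1933580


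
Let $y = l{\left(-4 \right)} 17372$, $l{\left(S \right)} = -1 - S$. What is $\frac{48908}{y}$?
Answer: $\frac{12227}{13029} \approx 0.93845$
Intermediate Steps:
$y = 52116$ ($y = \left(-1 - -4\right) 17372 = \left(-1 + 4\right) 17372 = 3 \cdot 17372 = 52116$)
$\frac{48908}{y} = \frac{48908}{52116} = 48908 \cdot \frac{1}{52116} = \frac{12227}{13029}$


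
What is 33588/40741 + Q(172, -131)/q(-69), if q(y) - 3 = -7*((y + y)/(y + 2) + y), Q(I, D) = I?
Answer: 1230503/1034769 ≈ 1.1892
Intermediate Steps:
q(y) = 3 - 7*y - 14*y/(2 + y) (q(y) = 3 - 7*((y + y)/(y + 2) + y) = 3 - 7*((2*y)/(2 + y) + y) = 3 - 7*(2*y/(2 + y) + y) = 3 - 7*(y + 2*y/(2 + y)) = 3 + (-7*y - 14*y/(2 + y)) = 3 - 7*y - 14*y/(2 + y))
33588/40741 + Q(172, -131)/q(-69) = 33588/40741 + 172/(((6 - 25*(-69) - 7*(-69)²)/(2 - 69))) = 33588*(1/40741) + 172/(((6 + 1725 - 7*4761)/(-67))) = 108/131 + 172/((-(6 + 1725 - 33327)/67)) = 108/131 + 172/((-1/67*(-31596))) = 108/131 + 172/(31596/67) = 108/131 + 172*(67/31596) = 108/131 + 2881/7899 = 1230503/1034769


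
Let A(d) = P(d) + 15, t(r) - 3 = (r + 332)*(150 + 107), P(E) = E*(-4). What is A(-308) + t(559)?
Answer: 230237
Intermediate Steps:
P(E) = -4*E
t(r) = 85327 + 257*r (t(r) = 3 + (r + 332)*(150 + 107) = 3 + (332 + r)*257 = 3 + (85324 + 257*r) = 85327 + 257*r)
A(d) = 15 - 4*d (A(d) = -4*d + 15 = 15 - 4*d)
A(-308) + t(559) = (15 - 4*(-308)) + (85327 + 257*559) = (15 + 1232) + (85327 + 143663) = 1247 + 228990 = 230237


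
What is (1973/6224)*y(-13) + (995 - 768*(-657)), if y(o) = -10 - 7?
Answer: 3146640363/6224 ≈ 5.0557e+5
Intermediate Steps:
y(o) = -17
(1973/6224)*y(-13) + (995 - 768*(-657)) = (1973/6224)*(-17) + (995 - 768*(-657)) = (1973*(1/6224))*(-17) + (995 + 504576) = (1973/6224)*(-17) + 505571 = -33541/6224 + 505571 = 3146640363/6224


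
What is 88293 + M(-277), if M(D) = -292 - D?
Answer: 88278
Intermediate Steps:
88293 + M(-277) = 88293 + (-292 - 1*(-277)) = 88293 + (-292 + 277) = 88293 - 15 = 88278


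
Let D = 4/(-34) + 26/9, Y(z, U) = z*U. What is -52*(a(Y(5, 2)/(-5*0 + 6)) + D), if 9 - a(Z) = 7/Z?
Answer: -301184/765 ≈ -393.70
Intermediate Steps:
Y(z, U) = U*z
D = 424/153 (D = 4*(-1/34) + 26*(⅑) = -2/17 + 26/9 = 424/153 ≈ 2.7712)
a(Z) = 9 - 7/Z
-52*(a(Y(5, 2)/(-5*0 + 6)) + D) = -52*((9 - 7/((2*5)/(-5*0 + 6))) + 424/153) = -52*((9 - 7/(10/(0 + 6))) + 424/153) = -52*((9 - 7/(10/6)) + 424/153) = -52*((9 - 7/(10*(⅙))) + 424/153) = -52*((9 - 7/5/3) + 424/153) = -52*((9 - 7*⅗) + 424/153) = -52*((9 - 21/5) + 424/153) = -52*(24/5 + 424/153) = -52*5792/765 = -301184/765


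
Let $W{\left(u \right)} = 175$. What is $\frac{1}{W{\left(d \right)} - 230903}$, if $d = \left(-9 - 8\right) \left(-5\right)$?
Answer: $- \frac{1}{230728} \approx -4.3341 \cdot 10^{-6}$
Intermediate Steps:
$d = 85$ ($d = \left(-17\right) \left(-5\right) = 85$)
$\frac{1}{W{\left(d \right)} - 230903} = \frac{1}{175 - 230903} = \frac{1}{-230728} = - \frac{1}{230728}$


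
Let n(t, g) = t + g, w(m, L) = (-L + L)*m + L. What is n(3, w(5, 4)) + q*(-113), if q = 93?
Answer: -10502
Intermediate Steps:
w(m, L) = L (w(m, L) = 0*m + L = 0 + L = L)
n(t, g) = g + t
n(3, w(5, 4)) + q*(-113) = (4 + 3) + 93*(-113) = 7 - 10509 = -10502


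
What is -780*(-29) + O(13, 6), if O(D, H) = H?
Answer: 22626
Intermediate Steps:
-780*(-29) + O(13, 6) = -780*(-29) + 6 = -156*(-145) + 6 = 22620 + 6 = 22626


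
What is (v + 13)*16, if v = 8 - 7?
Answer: 224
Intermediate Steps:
v = 1
(v + 13)*16 = (1 + 13)*16 = 14*16 = 224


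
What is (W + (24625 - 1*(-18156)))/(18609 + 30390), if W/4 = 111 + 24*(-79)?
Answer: 35641/48999 ≈ 0.72738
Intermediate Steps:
W = -7140 (W = 4*(111 + 24*(-79)) = 4*(111 - 1896) = 4*(-1785) = -7140)
(W + (24625 - 1*(-18156)))/(18609 + 30390) = (-7140 + (24625 - 1*(-18156)))/(18609 + 30390) = (-7140 + (24625 + 18156))/48999 = (-7140 + 42781)*(1/48999) = 35641*(1/48999) = 35641/48999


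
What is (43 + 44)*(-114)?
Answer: -9918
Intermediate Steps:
(43 + 44)*(-114) = 87*(-114) = -9918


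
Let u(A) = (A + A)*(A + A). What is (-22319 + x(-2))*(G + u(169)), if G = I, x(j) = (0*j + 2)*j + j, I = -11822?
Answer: -2286571150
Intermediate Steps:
x(j) = 3*j (x(j) = (0 + 2)*j + j = 2*j + j = 3*j)
G = -11822
u(A) = 4*A² (u(A) = (2*A)*(2*A) = 4*A²)
(-22319 + x(-2))*(G + u(169)) = (-22319 + 3*(-2))*(-11822 + 4*169²) = (-22319 - 6)*(-11822 + 4*28561) = -22325*(-11822 + 114244) = -22325*102422 = -2286571150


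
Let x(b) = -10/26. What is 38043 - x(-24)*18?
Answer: 494649/13 ≈ 38050.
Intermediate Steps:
x(b) = -5/13 (x(b) = -10*1/26 = -5/13)
38043 - x(-24)*18 = 38043 - (-5)*18/13 = 38043 - 1*(-90/13) = 38043 + 90/13 = 494649/13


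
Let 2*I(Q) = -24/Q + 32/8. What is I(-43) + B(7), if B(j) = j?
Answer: 399/43 ≈ 9.2791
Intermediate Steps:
I(Q) = 2 - 12/Q (I(Q) = (-24/Q + 32/8)/2 = (-24/Q + 32*(1/8))/2 = (-24/Q + 4)/2 = (4 - 24/Q)/2 = 2 - 12/Q)
I(-43) + B(7) = (2 - 12/(-43)) + 7 = (2 - 12*(-1/43)) + 7 = (2 + 12/43) + 7 = 98/43 + 7 = 399/43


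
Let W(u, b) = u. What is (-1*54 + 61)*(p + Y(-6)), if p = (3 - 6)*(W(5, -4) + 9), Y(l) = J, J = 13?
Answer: -203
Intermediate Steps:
Y(l) = 13
p = -42 (p = (3 - 6)*(5 + 9) = -3*14 = -42)
(-1*54 + 61)*(p + Y(-6)) = (-1*54 + 61)*(-42 + 13) = (-54 + 61)*(-29) = 7*(-29) = -203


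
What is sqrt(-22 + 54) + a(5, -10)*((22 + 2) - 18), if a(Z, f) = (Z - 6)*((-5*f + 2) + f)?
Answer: -252 + 4*sqrt(2) ≈ -246.34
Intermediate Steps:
a(Z, f) = (-6 + Z)*(2 - 4*f) (a(Z, f) = (-6 + Z)*((2 - 5*f) + f) = (-6 + Z)*(2 - 4*f))
sqrt(-22 + 54) + a(5, -10)*((22 + 2) - 18) = sqrt(-22 + 54) + (-12 + 2*5 + 24*(-10) - 4*5*(-10))*((22 + 2) - 18) = sqrt(32) + (-12 + 10 - 240 + 200)*(24 - 18) = 4*sqrt(2) - 42*6 = 4*sqrt(2) - 252 = -252 + 4*sqrt(2)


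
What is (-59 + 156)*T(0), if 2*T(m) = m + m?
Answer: 0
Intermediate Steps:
T(m) = m (T(m) = (m + m)/2 = (2*m)/2 = m)
(-59 + 156)*T(0) = (-59 + 156)*0 = 97*0 = 0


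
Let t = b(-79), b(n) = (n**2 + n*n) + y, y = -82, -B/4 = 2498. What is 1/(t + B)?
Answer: 1/2408 ≈ 0.00041528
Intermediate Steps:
B = -9992 (B = -4*2498 = -9992)
b(n) = -82 + 2*n**2 (b(n) = (n**2 + n*n) - 82 = (n**2 + n**2) - 82 = 2*n**2 - 82 = -82 + 2*n**2)
t = 12400 (t = -82 + 2*(-79)**2 = -82 + 2*6241 = -82 + 12482 = 12400)
1/(t + B) = 1/(12400 - 9992) = 1/2408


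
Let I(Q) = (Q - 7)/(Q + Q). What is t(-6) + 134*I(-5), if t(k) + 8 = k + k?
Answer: 704/5 ≈ 140.80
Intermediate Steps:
I(Q) = (-7 + Q)/(2*Q) (I(Q) = (-7 + Q)/((2*Q)) = (-7 + Q)*(1/(2*Q)) = (-7 + Q)/(2*Q))
t(k) = -8 + 2*k (t(k) = -8 + (k + k) = -8 + 2*k)
t(-6) + 134*I(-5) = (-8 + 2*(-6)) + 134*((½)*(-7 - 5)/(-5)) = (-8 - 12) + 134*((½)*(-⅕)*(-12)) = -20 + 134*(6/5) = -20 + 804/5 = 704/5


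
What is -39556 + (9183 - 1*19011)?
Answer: -49384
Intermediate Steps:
-39556 + (9183 - 1*19011) = -39556 + (9183 - 19011) = -39556 - 9828 = -49384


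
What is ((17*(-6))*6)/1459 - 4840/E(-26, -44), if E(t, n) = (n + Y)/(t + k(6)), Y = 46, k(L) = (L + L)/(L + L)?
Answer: 88268888/1459 ≈ 60500.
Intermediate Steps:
k(L) = 1 (k(L) = (2*L)/((2*L)) = (2*L)*(1/(2*L)) = 1)
E(t, n) = (46 + n)/(1 + t) (E(t, n) = (n + 46)/(t + 1) = (46 + n)/(1 + t))
((17*(-6))*6)/1459 - 4840/E(-26, -44) = ((17*(-6))*6)/1459 - 4840*(1 - 26)/(46 - 44) = -102*6*(1/1459) - 4840/(2/(-25)) = -612*1/1459 - 4840/((-1/25*2)) = -612/1459 - 4840/(-2/25) = -612/1459 - 4840*(-25/2) = -612/1459 + 60500 = 88268888/1459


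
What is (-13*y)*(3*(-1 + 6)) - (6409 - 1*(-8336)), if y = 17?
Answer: -18060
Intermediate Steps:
(-13*y)*(3*(-1 + 6)) - (6409 - 1*(-8336)) = (-13*17)*(3*(-1 + 6)) - (6409 - 1*(-8336)) = -663*5 - (6409 + 8336) = -221*15 - 1*14745 = -3315 - 14745 = -18060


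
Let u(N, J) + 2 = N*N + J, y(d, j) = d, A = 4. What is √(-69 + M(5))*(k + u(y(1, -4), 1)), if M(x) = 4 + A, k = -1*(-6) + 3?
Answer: 9*I*√61 ≈ 70.292*I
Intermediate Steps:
k = 9 (k = 6 + 3 = 9)
M(x) = 8 (M(x) = 4 + 4 = 8)
u(N, J) = -2 + J + N² (u(N, J) = -2 + (N*N + J) = -2 + (N² + J) = -2 + (J + N²) = -2 + J + N²)
√(-69 + M(5))*(k + u(y(1, -4), 1)) = √(-69 + 8)*(9 + (-2 + 1 + 1²)) = √(-61)*(9 + (-2 + 1 + 1)) = (I*√61)*(9 + 0) = (I*√61)*9 = 9*I*√61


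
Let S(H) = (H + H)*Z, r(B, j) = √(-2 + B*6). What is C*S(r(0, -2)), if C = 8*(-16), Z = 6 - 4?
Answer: -512*I*√2 ≈ -724.08*I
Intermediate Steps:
r(B, j) = √(-2 + 6*B)
Z = 2
C = -128
S(H) = 4*H (S(H) = (H + H)*2 = (2*H)*2 = 4*H)
C*S(r(0, -2)) = -512*√(-2 + 6*0) = -512*√(-2 + 0) = -512*√(-2) = -512*I*√2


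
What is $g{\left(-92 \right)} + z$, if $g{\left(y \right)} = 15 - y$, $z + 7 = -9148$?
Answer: $-9048$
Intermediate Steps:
$z = -9155$ ($z = -7 - 9148 = -9155$)
$g{\left(-92 \right)} + z = \left(15 - -92\right) - 9155 = \left(15 + 92\right) - 9155 = 107 - 9155 = -9048$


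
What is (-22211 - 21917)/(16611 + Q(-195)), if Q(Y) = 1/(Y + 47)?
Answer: -6530944/2458427 ≈ -2.6566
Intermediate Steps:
Q(Y) = 1/(47 + Y)
(-22211 - 21917)/(16611 + Q(-195)) = (-22211 - 21917)/(16611 + 1/(47 - 195)) = -44128/(16611 + 1/(-148)) = -44128/(16611 - 1/148) = -44128/2458427/148 = -44128*148/2458427 = -6530944/2458427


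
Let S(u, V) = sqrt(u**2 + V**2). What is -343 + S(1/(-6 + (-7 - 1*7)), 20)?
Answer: -343 + sqrt(160001)/20 ≈ -323.00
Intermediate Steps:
S(u, V) = sqrt(V**2 + u**2)
-343 + S(1/(-6 + (-7 - 1*7)), 20) = -343 + sqrt(20**2 + (1/(-6 + (-7 - 1*7)))**2) = -343 + sqrt(400 + (1/(-6 + (-7 - 7)))**2) = -343 + sqrt(400 + (1/(-6 - 14))**2) = -343 + sqrt(400 + (1/(-20))**2) = -343 + sqrt(400 + (-1/20)**2) = -343 + sqrt(400 + 1/400) = -343 + sqrt(160001/400) = -343 + sqrt(160001)/20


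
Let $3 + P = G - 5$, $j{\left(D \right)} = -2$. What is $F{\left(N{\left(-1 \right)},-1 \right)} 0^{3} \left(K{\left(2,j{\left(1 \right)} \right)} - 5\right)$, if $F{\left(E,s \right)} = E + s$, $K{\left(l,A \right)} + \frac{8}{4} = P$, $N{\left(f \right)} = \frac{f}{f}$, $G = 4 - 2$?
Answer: $0$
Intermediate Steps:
$G = 2$ ($G = 4 - 2 = 2$)
$N{\left(f \right)} = 1$
$P = -6$ ($P = -3 + \left(2 - 5\right) = -3 - 3 = -6$)
$K{\left(l,A \right)} = -8$ ($K{\left(l,A \right)} = -2 - 6 = -8$)
$F{\left(N{\left(-1 \right)},-1 \right)} 0^{3} \left(K{\left(2,j{\left(1 \right)} \right)} - 5\right) = \left(1 - 1\right) 0^{3} \left(-8 - 5\right) = 0 \cdot 0 \left(-13\right) = 0 \cdot 0 = 0$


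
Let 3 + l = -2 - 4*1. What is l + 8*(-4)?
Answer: -41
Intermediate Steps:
l = -9 (l = -3 + (-2 - 4*1) = -3 + (-2 - 4) = -3 - 6 = -9)
l + 8*(-4) = -9 + 8*(-4) = -9 - 32 = -41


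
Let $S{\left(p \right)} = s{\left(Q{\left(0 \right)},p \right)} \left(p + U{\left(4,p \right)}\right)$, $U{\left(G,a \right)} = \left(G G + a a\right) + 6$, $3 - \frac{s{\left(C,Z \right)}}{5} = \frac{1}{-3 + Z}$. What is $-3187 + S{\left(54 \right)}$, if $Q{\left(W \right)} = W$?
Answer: $\frac{124199}{3} \approx 41400.0$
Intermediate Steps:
$s{\left(C,Z \right)} = 15 - \frac{5}{-3 + Z}$
$U{\left(G,a \right)} = 6 + G^{2} + a^{2}$ ($U{\left(G,a \right)} = \left(G^{2} + a^{2}\right) + 6 = 6 + G^{2} + a^{2}$)
$S{\left(p \right)} = \frac{5 \left(-10 + 3 p\right) \left(22 + p + p^{2}\right)}{-3 + p}$ ($S{\left(p \right)} = \frac{5 \left(-10 + 3 p\right)}{-3 + p} \left(p + \left(6 + 4^{2} + p^{2}\right)\right) = \frac{5 \left(-10 + 3 p\right)}{-3 + p} \left(p + \left(6 + 16 + p^{2}\right)\right) = \frac{5 \left(-10 + 3 p\right)}{-3 + p} \left(p + \left(22 + p^{2}\right)\right) = \frac{5 \left(-10 + 3 p\right)}{-3 + p} \left(22 + p + p^{2}\right) = \frac{5 \left(-10 + 3 p\right) \left(22 + p + p^{2}\right)}{-3 + p}$)
$-3187 + S{\left(54 \right)} = -3187 + \frac{5 \left(-10 + 3 \cdot 54\right) \left(22 + 54 + 54^{2}\right)}{-3 + 54} = -3187 + \frac{5 \left(-10 + 162\right) \left(22 + 54 + 2916\right)}{51} = -3187 + 5 \cdot \frac{1}{51} \cdot 152 \cdot 2992 = -3187 + \frac{133760}{3} = \frac{124199}{3}$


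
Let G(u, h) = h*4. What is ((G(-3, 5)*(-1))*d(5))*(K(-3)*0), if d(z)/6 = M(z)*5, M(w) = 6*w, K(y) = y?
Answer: 0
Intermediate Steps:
G(u, h) = 4*h
d(z) = 180*z (d(z) = 6*((6*z)*5) = 6*(30*z) = 180*z)
((G(-3, 5)*(-1))*d(5))*(K(-3)*0) = (((4*5)*(-1))*(180*5))*(-3*0) = ((20*(-1))*900)*0 = -20*900*0 = -18000*0 = 0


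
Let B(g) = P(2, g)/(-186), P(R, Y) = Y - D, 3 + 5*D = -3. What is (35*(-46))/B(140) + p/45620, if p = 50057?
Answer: 34171083121/16103860 ≈ 2121.9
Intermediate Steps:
D = -6/5 (D = -3/5 + (1/5)*(-3) = -3/5 - 3/5 = -6/5 ≈ -1.2000)
P(R, Y) = 6/5 + Y (P(R, Y) = Y - 1*(-6/5) = Y + 6/5 = 6/5 + Y)
B(g) = -1/155 - g/186 (B(g) = (6/5 + g)/(-186) = (6/5 + g)*(-1/186) = -1/155 - g/186)
(35*(-46))/B(140) + p/45620 = (35*(-46))/(-1/155 - 1/186*140) + 50057/45620 = -1610/(-1/155 - 70/93) + 50057*(1/45620) = -1610/(-353/465) + 50057/45620 = -1610*(-465/353) + 50057/45620 = 748650/353 + 50057/45620 = 34171083121/16103860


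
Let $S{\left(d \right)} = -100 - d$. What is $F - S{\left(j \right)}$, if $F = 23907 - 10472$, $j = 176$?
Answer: $13711$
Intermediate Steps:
$F = 13435$
$F - S{\left(j \right)} = 13435 - \left(-100 - 176\right) = 13435 - -276 = 13435 + 276 = 13711$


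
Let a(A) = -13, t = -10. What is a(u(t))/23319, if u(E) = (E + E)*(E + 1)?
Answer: -13/23319 ≈ -0.00055749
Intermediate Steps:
u(E) = 2*E*(1 + E) (u(E) = (2*E)*(1 + E) = 2*E*(1 + E))
a(u(t))/23319 = -13/23319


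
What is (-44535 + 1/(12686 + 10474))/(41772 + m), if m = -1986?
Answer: -54285821/48497040 ≈ -1.1194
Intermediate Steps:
(-44535 + 1/(12686 + 10474))/(41772 + m) = (-44535 + 1/(12686 + 10474))/(41772 - 1986) = (-44535 + 1/23160)/39786 = (-44535 + 1/23160)*(1/39786) = -1031430599/23160*1/39786 = -54285821/48497040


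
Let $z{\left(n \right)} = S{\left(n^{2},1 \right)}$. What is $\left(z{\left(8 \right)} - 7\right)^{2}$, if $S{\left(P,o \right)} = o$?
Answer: $36$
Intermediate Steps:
$z{\left(n \right)} = 1$
$\left(z{\left(8 \right)} - 7\right)^{2} = \left(1 - 7\right)^{2} = \left(-6\right)^{2} = 36$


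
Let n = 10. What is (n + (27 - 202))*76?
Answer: -12540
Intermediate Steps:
(n + (27 - 202))*76 = (10 + (27 - 202))*76 = (10 - 175)*76 = -165*76 = -12540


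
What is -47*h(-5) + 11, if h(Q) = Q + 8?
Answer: -130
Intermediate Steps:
h(Q) = 8 + Q
-47*h(-5) + 11 = -47*(8 - 5) + 11 = -47*3 + 11 = -141 + 11 = -130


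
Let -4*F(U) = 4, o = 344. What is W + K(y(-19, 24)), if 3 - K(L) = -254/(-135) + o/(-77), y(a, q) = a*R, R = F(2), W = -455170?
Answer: -4731434083/10395 ≈ -4.5516e+5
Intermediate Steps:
F(U) = -1 (F(U) = -¼*4 = -1)
R = -1
y(a, q) = -a (y(a, q) = a*(-1) = -a)
K(L) = 58067/10395 (K(L) = 3 - (-254/(-135) + 344/(-77)) = 3 - (-254*(-1/135) + 344*(-1/77)) = 3 - (254/135 - 344/77) = 3 - 1*(-26882/10395) = 3 + 26882/10395 = 58067/10395)
W + K(y(-19, 24)) = -455170 + 58067/10395 = -4731434083/10395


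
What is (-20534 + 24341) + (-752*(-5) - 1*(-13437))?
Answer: 21004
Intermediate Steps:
(-20534 + 24341) + (-752*(-5) - 1*(-13437)) = 3807 + (3760 + 13437) = 3807 + 17197 = 21004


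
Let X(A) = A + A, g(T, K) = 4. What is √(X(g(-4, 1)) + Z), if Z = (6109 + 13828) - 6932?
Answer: 13*√77 ≈ 114.07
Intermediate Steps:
X(A) = 2*A
Z = 13005 (Z = 19937 - 6932 = 13005)
√(X(g(-4, 1)) + Z) = √(2*4 + 13005) = √(8 + 13005) = √13013 = 13*√77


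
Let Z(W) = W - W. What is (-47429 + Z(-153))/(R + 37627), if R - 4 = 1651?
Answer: -47429/39282 ≈ -1.2074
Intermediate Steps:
R = 1655 (R = 4 + 1651 = 1655)
Z(W) = 0
(-47429 + Z(-153))/(R + 37627) = (-47429 + 0)/(1655 + 37627) = -47429/39282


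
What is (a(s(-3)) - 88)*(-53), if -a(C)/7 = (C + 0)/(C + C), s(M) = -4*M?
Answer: 9699/2 ≈ 4849.5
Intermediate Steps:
a(C) = -7/2 (a(C) = -7*(C + 0)/(C + C) = -7*C/(2*C) = -7*C*1/(2*C) = -7*½ = -7/2)
(a(s(-3)) - 88)*(-53) = (-7/2 - 88)*(-53) = -183/2*(-53) = 9699/2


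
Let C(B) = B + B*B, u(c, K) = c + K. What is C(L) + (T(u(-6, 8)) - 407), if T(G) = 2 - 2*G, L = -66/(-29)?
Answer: -337699/841 ≈ -401.54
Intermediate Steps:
L = 66/29 (L = -66*(-1/29) = 66/29 ≈ 2.2759)
u(c, K) = K + c
C(B) = B + B²
C(L) + (T(u(-6, 8)) - 407) = 66*(1 + 66/29)/29 + ((2 - 2*(8 - 6)) - 407) = (66/29)*(95/29) + ((2 - 2*2) - 407) = 6270/841 + ((2 - 4) - 407) = 6270/841 + (-2 - 407) = 6270/841 - 409 = -337699/841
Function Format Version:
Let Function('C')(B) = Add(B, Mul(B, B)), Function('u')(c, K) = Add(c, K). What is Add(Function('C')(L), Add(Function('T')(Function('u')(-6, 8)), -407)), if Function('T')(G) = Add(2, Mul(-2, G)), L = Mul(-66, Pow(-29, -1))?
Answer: Rational(-337699, 841) ≈ -401.54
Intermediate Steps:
L = Rational(66, 29) (L = Mul(-66, Rational(-1, 29)) = Rational(66, 29) ≈ 2.2759)
Function('u')(c, K) = Add(K, c)
Function('C')(B) = Add(B, Pow(B, 2))
Add(Function('C')(L), Add(Function('T')(Function('u')(-6, 8)), -407)) = Add(Mul(Rational(66, 29), Add(1, Rational(66, 29))), Add(Add(2, Mul(-2, Add(8, -6))), -407)) = Add(Mul(Rational(66, 29), Rational(95, 29)), Add(Add(2, Mul(-2, 2)), -407)) = Add(Rational(6270, 841), Add(Add(2, -4), -407)) = Add(Rational(6270, 841), Add(-2, -407)) = Add(Rational(6270, 841), -409) = Rational(-337699, 841)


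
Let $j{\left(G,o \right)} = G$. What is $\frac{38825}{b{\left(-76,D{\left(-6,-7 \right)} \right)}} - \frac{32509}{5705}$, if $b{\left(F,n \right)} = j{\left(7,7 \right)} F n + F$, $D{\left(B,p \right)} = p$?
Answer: $\frac{102903793}{20811840} \approx 4.9445$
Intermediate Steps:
$b{\left(F,n \right)} = F + 7 F n$ ($b{\left(F,n \right)} = 7 F n + F = F + 7 F n$)
$\frac{38825}{b{\left(-76,D{\left(-6,-7 \right)} \right)}} - \frac{32509}{5705} = \frac{38825}{\left(-76\right) \left(1 + 7 \left(-7\right)\right)} - \frac{32509}{5705} = \frac{38825}{\left(-76\right) \left(1 - 49\right)} - \frac{32509}{5705} = \frac{38825}{\left(-76\right) \left(-48\right)} - \frac{32509}{5705} = \frac{38825}{3648} - \frac{32509}{5705} = \frac{102903793}{20811840}$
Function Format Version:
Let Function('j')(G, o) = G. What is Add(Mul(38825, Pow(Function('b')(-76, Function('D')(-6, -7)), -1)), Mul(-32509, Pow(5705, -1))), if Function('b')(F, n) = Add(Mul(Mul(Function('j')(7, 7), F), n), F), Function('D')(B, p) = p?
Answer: Rational(102903793, 20811840) ≈ 4.9445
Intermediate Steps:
Function('b')(F, n) = Add(F, Mul(7, F, n)) (Function('b')(F, n) = Add(Mul(Mul(7, F), n), F) = Add(Mul(7, F, n), F) = Add(F, Mul(7, F, n)))
Add(Mul(38825, Pow(Function('b')(-76, Function('D')(-6, -7)), -1)), Mul(-32509, Pow(5705, -1))) = Add(Mul(38825, Pow(Mul(-76, Add(1, Mul(7, -7))), -1)), Mul(-32509, Pow(5705, -1))) = Add(Mul(38825, Pow(Mul(-76, Add(1, -49)), -1)), Mul(-32509, Rational(1, 5705))) = Add(Mul(38825, Pow(Mul(-76, -48), -1)), Rational(-32509, 5705)) = Add(Mul(38825, Pow(3648, -1)), Rational(-32509, 5705)) = Add(Mul(38825, Rational(1, 3648)), Rational(-32509, 5705)) = Add(Rational(38825, 3648), Rational(-32509, 5705)) = Rational(102903793, 20811840)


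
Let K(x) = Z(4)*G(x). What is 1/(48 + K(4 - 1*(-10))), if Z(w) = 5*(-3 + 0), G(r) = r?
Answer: -1/162 ≈ -0.0061728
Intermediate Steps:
Z(w) = -15 (Z(w) = 5*(-3) = -15)
K(x) = -15*x
1/(48 + K(4 - 1*(-10))) = 1/(48 - 15*(4 - 1*(-10))) = 1/(48 - 15*(4 + 10)) = 1/(48 - 15*14) = 1/(48 - 210) = 1/(-162) = -1/162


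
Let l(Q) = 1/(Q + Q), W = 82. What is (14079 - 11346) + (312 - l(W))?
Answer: 499379/164 ≈ 3045.0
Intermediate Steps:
l(Q) = 1/(2*Q)
(14079 - 11346) + (312 - l(W)) = (14079 - 11346) + (312 - 1/(2*82)) = 2733 + (312 - 1/(2*82)) = 2733 + (312 - 1*1/164) = 2733 + (312 - 1/164) = 2733 + 51167/164 = 499379/164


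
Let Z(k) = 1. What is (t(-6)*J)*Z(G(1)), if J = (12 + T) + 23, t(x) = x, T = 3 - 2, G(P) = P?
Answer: -216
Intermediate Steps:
T = 1
J = 36 (J = (12 + 1) + 23 = 13 + 23 = 36)
(t(-6)*J)*Z(G(1)) = -6*36*1 = -216*1 = -216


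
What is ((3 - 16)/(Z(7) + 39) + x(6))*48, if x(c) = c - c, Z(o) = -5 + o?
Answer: -624/41 ≈ -15.220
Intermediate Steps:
x(c) = 0
((3 - 16)/(Z(7) + 39) + x(6))*48 = ((3 - 16)/((-5 + 7) + 39) + 0)*48 = (-13/(2 + 39) + 0)*48 = (-13/41 + 0)*48 = -13/41*48 = -624/41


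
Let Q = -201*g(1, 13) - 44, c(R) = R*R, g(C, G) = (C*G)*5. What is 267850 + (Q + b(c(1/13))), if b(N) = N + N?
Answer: 43051231/169 ≈ 2.5474e+5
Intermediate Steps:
g(C, G) = 5*C*G
c(R) = R**2
b(N) = 2*N
Q = -13109 (Q = -1005*13 - 44 = -201*65 - 44 = -13065 - 44 = -13109)
267850 + (Q + b(c(1/13))) = 267850 + (-13109 + 2*(1/13)**2) = 267850 + (-13109 + 2*(1/169)) = 267850 + (-13109 + 2/169) = 267850 - 2215419/169 = 43051231/169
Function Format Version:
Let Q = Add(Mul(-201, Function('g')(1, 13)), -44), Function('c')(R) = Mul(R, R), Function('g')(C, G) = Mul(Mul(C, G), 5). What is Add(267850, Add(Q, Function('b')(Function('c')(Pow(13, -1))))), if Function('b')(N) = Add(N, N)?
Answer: Rational(43051231, 169) ≈ 2.5474e+5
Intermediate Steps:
Function('g')(C, G) = Mul(5, C, G)
Function('c')(R) = Pow(R, 2)
Function('b')(N) = Mul(2, N)
Q = -13109 (Q = Add(Mul(-201, Mul(5, 1, 13)), -44) = Add(Mul(-201, 65), -44) = Add(-13065, -44) = -13109)
Add(267850, Add(Q, Function('b')(Function('c')(Pow(13, -1))))) = Add(267850, Add(-13109, Mul(2, Pow(Pow(13, -1), 2)))) = Add(267850, Add(-13109, Mul(2, Pow(Rational(1, 13), 2)))) = Add(267850, Add(-13109, Mul(2, Rational(1, 169)))) = Add(267850, Add(-13109, Rational(2, 169))) = Add(267850, Rational(-2215419, 169)) = Rational(43051231, 169)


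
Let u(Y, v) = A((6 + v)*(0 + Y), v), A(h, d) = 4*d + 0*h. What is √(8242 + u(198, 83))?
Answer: √8574 ≈ 92.596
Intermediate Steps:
A(h, d) = 4*d (A(h, d) = 4*d + 0 = 4*d)
u(Y, v) = 4*v
√(8242 + u(198, 83)) = √(8242 + 4*83) = √(8242 + 332) = √8574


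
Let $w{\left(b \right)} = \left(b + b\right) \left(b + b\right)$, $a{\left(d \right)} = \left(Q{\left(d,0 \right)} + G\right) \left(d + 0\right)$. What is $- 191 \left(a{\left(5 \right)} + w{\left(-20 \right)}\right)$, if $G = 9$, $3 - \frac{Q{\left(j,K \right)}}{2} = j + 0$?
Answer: $-310375$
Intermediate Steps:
$Q{\left(j,K \right)} = 6 - 2 j$ ($Q{\left(j,K \right)} = 6 - 2 \left(j + 0\right) = 6 - 2 j$)
$a{\left(d \right)} = d \left(15 - 2 d\right)$ ($a{\left(d \right)} = \left(\left(6 - 2 d\right) + 9\right) \left(d + 0\right) = \left(15 - 2 d\right) d = d \left(15 - 2 d\right)$)
$w{\left(b \right)} = 4 b^{2}$ ($w{\left(b \right)} = 2 b 2 b = 4 b^{2}$)
$- 191 \left(a{\left(5 \right)} + w{\left(-20 \right)}\right) = - 191 \left(5 \left(15 - 10\right) + 4 \left(-20\right)^{2}\right) = - 191 \left(5 \left(15 - 10\right) + 4 \cdot 400\right) = - 191 \left(5 \cdot 5 + 1600\right) = - 191 \left(25 + 1600\right) = \left(-191\right) 1625 = -310375$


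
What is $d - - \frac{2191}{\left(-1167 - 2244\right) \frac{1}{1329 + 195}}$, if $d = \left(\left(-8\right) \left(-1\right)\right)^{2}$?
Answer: $- \frac{1040260}{1137} \approx -914.92$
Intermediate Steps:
$d = 64$ ($d = 8^{2} = 64$)
$d - - \frac{2191}{\left(-1167 - 2244\right) \frac{1}{1329 + 195}} = 64 - - \frac{2191}{\left(-1167 - 2244\right) \frac{1}{1329 + 195}} = 64 - - \frac{2191}{\left(-3411\right) \frac{1}{1524}} = 64 - - \frac{2191}{- \frac{1137}{508}} = 64 - \left(-2191\right) \left(- \frac{508}{1137}\right) = 64 - \frac{1113028}{1137} = - \frac{1040260}{1137}$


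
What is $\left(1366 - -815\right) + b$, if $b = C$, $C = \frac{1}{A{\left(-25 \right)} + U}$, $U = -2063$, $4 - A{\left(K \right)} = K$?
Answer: $\frac{4436153}{2034} \approx 2181.0$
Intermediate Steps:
$A{\left(K \right)} = 4 - K$
$C = - \frac{1}{2034}$ ($C = \frac{1}{\left(4 - -25\right) - 2063} = \frac{1}{\left(4 + 25\right) - 2063} = \frac{1}{29 - 2063} = \frac{1}{-2034} = - \frac{1}{2034} \approx -0.00049164$)
$b = - \frac{1}{2034} \approx -0.00049164$
$\left(1366 - -815\right) + b = \left(1366 - -815\right) - \frac{1}{2034} = \left(1366 + 815\right) - \frac{1}{2034} = 2181 - \frac{1}{2034} = \frac{4436153}{2034}$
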